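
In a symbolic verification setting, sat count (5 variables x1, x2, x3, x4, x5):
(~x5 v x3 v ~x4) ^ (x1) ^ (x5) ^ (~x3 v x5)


CNF with 4 clauses over 5 vars (32 assignments).
An assignment satisfies CNF iff every clause has >=1 true literal.
Check each row (bits = x1,x2,x3,x4,x5; clause T/F shown):
  row 0 [00000]: clauses=TFFT -> 0
  row 1 [00001]: clauses=TFTT -> 0
  row 2 [00010]: clauses=TFFT -> 0
  row 3 [00011]: clauses=FFTT -> 0
  row 4 [00100]: clauses=TFFF -> 0
  row 5 [00101]: clauses=TFTT -> 0
  row 6 [00110]: clauses=TFFF -> 0
  row 7 [00111]: clauses=TFTT -> 0
  row 8 [01000]: clauses=TFFT -> 0
  row 9 [01001]: clauses=TFTT -> 0
  row 10 [01010]: clauses=TFFT -> 0
  row 11 [01011]: clauses=FFTT -> 0
  row 12 [01100]: clauses=TFFF -> 0
  row 13 [01101]: clauses=TFTT -> 0
  row 14 [01110]: clauses=TFFF -> 0
  row 15 [01111]: clauses=TFTT -> 0
  row 16 [10000]: clauses=TTFT -> 0
  row 17 [10001]: clauses=TTTT -> 1
  row 18 [10010]: clauses=TTFT -> 0
  row 19 [10011]: clauses=FTTT -> 0
  row 20 [10100]: clauses=TTFF -> 0
  row 21 [10101]: clauses=TTTT -> 1
  row 22 [10110]: clauses=TTFF -> 0
  row 23 [10111]: clauses=TTTT -> 1
  row 24 [11000]: clauses=TTFT -> 0
  row 25 [11001]: clauses=TTTT -> 1
  row 26 [11010]: clauses=TTFT -> 0
  row 27 [11011]: clauses=FTTT -> 0
  row 28 [11100]: clauses=TTFF -> 0
  row 29 [11101]: clauses=TTTT -> 1
  row 30 [11110]: clauses=TTFF -> 0
  row 31 [11111]: clauses=TTTT -> 1
Full result column, 8 rows per line (x1,x2 fixed per line; x3,x4,x5 runs 000..111 left to right):
  rows 0-7 [x1,x2=00]: 00000000  (ones: 0)
  rows 8-15 [x1,x2=01]: 00000000  (ones: 0)
  rows 16-23 [x1,x2=10]: 01000101  (ones: 3)
  rows 24-31 [x1,x2=11]: 01000101  (ones: 3)
Satisfying assignments = 0+0+3+3 = 6

6


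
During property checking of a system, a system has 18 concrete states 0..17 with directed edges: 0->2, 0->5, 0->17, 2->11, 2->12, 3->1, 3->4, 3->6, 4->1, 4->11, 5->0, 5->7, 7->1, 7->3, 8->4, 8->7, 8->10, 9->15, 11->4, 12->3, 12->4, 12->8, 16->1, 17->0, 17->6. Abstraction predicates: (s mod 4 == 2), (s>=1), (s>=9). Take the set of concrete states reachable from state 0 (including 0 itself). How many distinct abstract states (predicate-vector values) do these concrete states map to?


BFS from 0:
Concrete reachable: {0, 1, 2, 3, 4, 5, 6, 7, 8, 10, 11, 12, 17}
Abstract via predicates (s mod 4 == 2), (s>=1), (s>=9):
  (0,0,0) <- {0}
  (0,1,0) <- {1, 3, 4, 5, 7, 8}
  (0,1,1) <- {11, 12, 17}
  (1,1,0) <- {2, 6}
  (1,1,1) <- {10}
Distinct abstract states = 5

5


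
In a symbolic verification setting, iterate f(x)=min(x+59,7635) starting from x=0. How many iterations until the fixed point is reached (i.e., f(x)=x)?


Step 1: x=0, cap=7635, increment=59
Step 2: x grows by 59 each step until capped at 7635; fixed point is x=7635
Step 3: iterations = ceil(7635/59) = 130

130


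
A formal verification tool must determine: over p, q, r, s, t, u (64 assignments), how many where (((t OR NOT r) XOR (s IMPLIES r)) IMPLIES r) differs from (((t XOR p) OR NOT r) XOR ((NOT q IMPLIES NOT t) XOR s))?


F1 = (((t OR NOT r) XOR (s IMPLIES r)) IMPLIES r)
F2 = (((t XOR p) OR NOT r) XOR ((NOT q IMPLIES NOT t) XOR s))
Evaluate both on each of 64 rows (bits = p,q,r,s,t,u):
  row 0 [000000]: F1=1 F2=0 (differ) -> 1
  row 1 [000001]: F1=1 F2=0 (differ) -> 1
  row 2 [000010]: F1=1 F2=1 -> 0
  row 3 [000011]: F1=1 F2=1 -> 0
  row 4 [000100]: F1=0 F2=1 (differ) -> 1
  (every remaining row is evaluated the same way; all 64 results are listed next)
Full result column, 8 rows per line (p,q,r fixed per line; s,t,u runs 000..111 left to right):
  rows 0-7 [p,q,r=000]: 11001100  (ones: 4)
  rows 8-15 [p,q,r=001]: 00001111  (ones: 4)
  rows 16-23 [p,q,r=010]: 11111111  (ones: 8)
  rows 24-31 [p,q,r=011]: 00111100  (ones: 4)
  rows 32-39 [p,q,r=100]: 11001100  (ones: 4)
  rows 40-47 [p,q,r=101]: 11110000  (ones: 4)
  rows 48-55 [p,q,r=110]: 11111111  (ones: 8)
  rows 56-63 [p,q,r=111]: 11000011  (ones: 4)
Disagreements = 4+4+8+4+4+4+8+4 = 40

40


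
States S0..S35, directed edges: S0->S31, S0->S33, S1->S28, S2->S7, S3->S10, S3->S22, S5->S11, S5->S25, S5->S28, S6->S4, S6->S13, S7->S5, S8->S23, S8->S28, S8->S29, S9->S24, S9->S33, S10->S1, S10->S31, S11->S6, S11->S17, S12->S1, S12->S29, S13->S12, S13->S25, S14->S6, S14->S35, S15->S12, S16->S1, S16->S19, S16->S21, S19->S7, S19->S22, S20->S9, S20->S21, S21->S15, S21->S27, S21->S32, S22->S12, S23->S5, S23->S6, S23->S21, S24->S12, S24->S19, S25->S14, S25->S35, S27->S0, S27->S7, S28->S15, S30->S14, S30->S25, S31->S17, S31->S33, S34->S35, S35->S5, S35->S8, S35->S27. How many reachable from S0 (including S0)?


BFS from S0:
  layer 0: {S0}
  layer 1: {S31, S33}
  layer 2: {S17}
Reachable set: {S0, S17, S31, S33}
Count = 4

4


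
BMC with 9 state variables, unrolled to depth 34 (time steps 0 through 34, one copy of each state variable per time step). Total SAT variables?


BMC unrolls to depth k, creating one copy of each state var for steps 0..k.
Step count = 34 + 1 = 35 (steps 0 through 34)
Vars per step = 9
Total = 9 * 35 = 315

315


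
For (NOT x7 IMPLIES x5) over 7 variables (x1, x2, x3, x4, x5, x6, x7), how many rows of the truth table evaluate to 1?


Formula: (NOT x7 IMPLIES x5) over 7 vars (128 rows)
Evaluate each row (x1, x2, x3, x4, x5, x6, x7 as bits, MSB first):
  row 0 [0000000]: (NOT 0 IMPLIES 0) -> 0
  row 1 [0000001]: (NOT 1 IMPLIES 0) -> 1
  row 2 [0000010]: (NOT 0 IMPLIES 0) -> 0
  row 3 [0000011]: (NOT 1 IMPLIES 0) -> 1
  row 4 [0000100]: (NOT 0 IMPLIES 1) -> 1
  (every remaining row is evaluated the same way; all 128 results are listed next)
Full result column, 8 rows per line (x1,x2,x3,x4 fixed per line; x5,x6,x7 runs 000..111 left to right):
  rows 0-7 [x1,x2,x3,x4=0000]: 01011111  (ones: 6)
  rows 8-15 [x1,x2,x3,x4=0001]: 01011111  (ones: 6)
  rows 16-23 [x1,x2,x3,x4=0010]: 01011111  (ones: 6)
  rows 24-31 [x1,x2,x3,x4=0011]: 01011111  (ones: 6)
  rows 32-39 [x1,x2,x3,x4=0100]: 01011111  (ones: 6)
  rows 40-47 [x1,x2,x3,x4=0101]: 01011111  (ones: 6)
  rows 48-55 [x1,x2,x3,x4=0110]: 01011111  (ones: 6)
  rows 56-63 [x1,x2,x3,x4=0111]: 01011111  (ones: 6)
  rows 64-71 [x1,x2,x3,x4=1000]: 01011111  (ones: 6)
  rows 72-79 [x1,x2,x3,x4=1001]: 01011111  (ones: 6)
  rows 80-87 [x1,x2,x3,x4=1010]: 01011111  (ones: 6)
  rows 88-95 [x1,x2,x3,x4=1011]: 01011111  (ones: 6)
  rows 96-103 [x1,x2,x3,x4=1100]: 01011111  (ones: 6)
  rows 104-111 [x1,x2,x3,x4=1101]: 01011111  (ones: 6)
  rows 112-119 [x1,x2,x3,x4=1110]: 01011111  (ones: 6)
  rows 120-127 [x1,x2,x3,x4=1111]: 01011111  (ones: 6)
Count of 1-rows = 6+6+6+6+6+6+6+6+6+6+6+6+6+6+6+6 = 96

96


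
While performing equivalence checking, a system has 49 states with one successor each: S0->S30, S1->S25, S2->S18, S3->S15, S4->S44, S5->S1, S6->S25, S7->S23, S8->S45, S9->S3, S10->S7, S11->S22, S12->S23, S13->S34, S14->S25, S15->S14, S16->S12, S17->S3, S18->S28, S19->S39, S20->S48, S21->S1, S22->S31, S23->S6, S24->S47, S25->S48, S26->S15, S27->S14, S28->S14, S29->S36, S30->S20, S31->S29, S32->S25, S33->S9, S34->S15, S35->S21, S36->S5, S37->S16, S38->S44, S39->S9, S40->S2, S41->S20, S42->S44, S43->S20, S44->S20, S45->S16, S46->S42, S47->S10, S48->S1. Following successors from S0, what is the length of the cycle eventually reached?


Trace from S0 until a state repeats:
  S0 -> S30 -> S20 -> S48 -> S1 -> S25 -> S48
S48 first seen at step 3, revisited at step 6.
Cycle length = 6 - 3 = 3

3


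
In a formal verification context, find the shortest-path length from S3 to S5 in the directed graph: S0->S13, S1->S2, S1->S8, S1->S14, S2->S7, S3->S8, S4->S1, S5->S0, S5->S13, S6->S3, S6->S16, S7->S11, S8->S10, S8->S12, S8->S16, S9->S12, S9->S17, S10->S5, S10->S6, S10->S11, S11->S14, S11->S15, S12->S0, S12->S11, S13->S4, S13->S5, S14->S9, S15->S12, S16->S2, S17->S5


BFS layer-by-layer from S3:
  dist 0: {S3}
  dist 1: {S8}
  dist 2: {S10, S12, S16}
  dist 3: {S0, S2, S5, S6, S11}
  -> S5 reached at distance 3
Shortest path length = 3

3


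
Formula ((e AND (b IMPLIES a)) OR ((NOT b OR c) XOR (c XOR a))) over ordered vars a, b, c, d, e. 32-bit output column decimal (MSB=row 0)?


Formula: ((e AND (b IMPLIES a)) OR ((NOT b OR c) XOR (c XOR a))) over a, b, c, d, e (32 rows)
Evaluate each row (bits = a,b,c,d,e, MSB first):
  row 0 [00000]: ((0 AND (0 IMPLIES 0)) OR ((NOT 0 OR 0) XOR (0 XOR 0))) -> 1
  row 1 [00001]: ((1 AND (0 IMPLIES 0)) OR ((NOT 0 OR 0) XOR (0 XOR 0))) -> 1
  row 2 [00010]: ((0 AND (0 IMPLIES 0)) OR ((NOT 0 OR 0) XOR (0 XOR 0))) -> 1
  row 3 [00011]: ((1 AND (0 IMPLIES 0)) OR ((NOT 0 OR 0) XOR (0 XOR 0))) -> 1
  row 4 [00100]: ((0 AND (0 IMPLIES 0)) OR ((NOT 0 OR 1) XOR (1 XOR 0))) -> 0
  row 5 [00101]: ((1 AND (0 IMPLIES 0)) OR ((NOT 0 OR 1) XOR (1 XOR 0))) -> 1
  row 6 [00110]: ((0 AND (0 IMPLIES 0)) OR ((NOT 0 OR 1) XOR (1 XOR 0))) -> 0
  row 7 [00111]: ((1 AND (0 IMPLIES 0)) OR ((NOT 0 OR 1) XOR (1 XOR 0))) -> 1
  row 8 [01000]: ((0 AND (1 IMPLIES 0)) OR ((NOT 1 OR 0) XOR (0 XOR 0))) -> 0
  row 9 [01001]: ((1 AND (1 IMPLIES 0)) OR ((NOT 1 OR 0) XOR (0 XOR 0))) -> 0
  row 10 [01010]: ((0 AND (1 IMPLIES 0)) OR ((NOT 1 OR 0) XOR (0 XOR 0))) -> 0
  row 11 [01011]: ((1 AND (1 IMPLIES 0)) OR ((NOT 1 OR 0) XOR (0 XOR 0))) -> 0
  row 12 [01100]: ((0 AND (1 IMPLIES 0)) OR ((NOT 1 OR 1) XOR (1 XOR 0))) -> 0
  row 13 [01101]: ((1 AND (1 IMPLIES 0)) OR ((NOT 1 OR 1) XOR (1 XOR 0))) -> 0
  row 14 [01110]: ((0 AND (1 IMPLIES 0)) OR ((NOT 1 OR 1) XOR (1 XOR 0))) -> 0
  row 15 [01111]: ((1 AND (1 IMPLIES 0)) OR ((NOT 1 OR 1) XOR (1 XOR 0))) -> 0
  row 16 [10000]: ((0 AND (0 IMPLIES 1)) OR ((NOT 0 OR 0) XOR (0 XOR 1))) -> 0
  row 17 [10001]: ((1 AND (0 IMPLIES 1)) OR ((NOT 0 OR 0) XOR (0 XOR 1))) -> 1
  row 18 [10010]: ((0 AND (0 IMPLIES 1)) OR ((NOT 0 OR 0) XOR (0 XOR 1))) -> 0
  row 19 [10011]: ((1 AND (0 IMPLIES 1)) OR ((NOT 0 OR 0) XOR (0 XOR 1))) -> 1
  row 20 [10100]: ((0 AND (0 IMPLIES 1)) OR ((NOT 0 OR 1) XOR (1 XOR 1))) -> 1
  row 21 [10101]: ((1 AND (0 IMPLIES 1)) OR ((NOT 0 OR 1) XOR (1 XOR 1))) -> 1
  row 22 [10110]: ((0 AND (0 IMPLIES 1)) OR ((NOT 0 OR 1) XOR (1 XOR 1))) -> 1
  row 23 [10111]: ((1 AND (0 IMPLIES 1)) OR ((NOT 0 OR 1) XOR (1 XOR 1))) -> 1
  row 24 [11000]: ((0 AND (1 IMPLIES 1)) OR ((NOT 1 OR 0) XOR (0 XOR 1))) -> 1
  row 25 [11001]: ((1 AND (1 IMPLIES 1)) OR ((NOT 1 OR 0) XOR (0 XOR 1))) -> 1
  row 26 [11010]: ((0 AND (1 IMPLIES 1)) OR ((NOT 1 OR 0) XOR (0 XOR 1))) -> 1
  row 27 [11011]: ((1 AND (1 IMPLIES 1)) OR ((NOT 1 OR 0) XOR (0 XOR 1))) -> 1
  row 28 [11100]: ((0 AND (1 IMPLIES 1)) OR ((NOT 1 OR 1) XOR (1 XOR 1))) -> 1
  row 29 [11101]: ((1 AND (1 IMPLIES 1)) OR ((NOT 1 OR 1) XOR (1 XOR 1))) -> 1
  row 30 [11110]: ((0 AND (1 IMPLIES 1)) OR ((NOT 1 OR 1) XOR (1 XOR 1))) -> 1
  row 31 [11111]: ((1 AND (1 IMPLIES 1)) OR ((NOT 1 OR 1) XOR (1 XOR 1))) -> 1
Full result column, 4 rows per line (a,b,c fixed per line; d,e runs 00..11 left to right):
  rows 0-3 [a,b,c=000]: 1111  = hex F
  rows 4-7 [a,b,c=001]: 0101  = hex 5
  rows 8-11 [a,b,c=010]: 0000  = hex 0
  rows 12-15 [a,b,c=011]: 0000  = hex 0
  rows 16-19 [a,b,c=100]: 0101  = hex 5
  rows 20-23 [a,b,c=101]: 1111  = hex F
  rows 24-27 [a,b,c=110]: 1111  = hex F
  rows 28-31 [a,b,c=111]: 1111  = hex F
Output column (row 0 .. row 31) = 11110101000000000101111111111111
Output column grouped in 4s = 1111 0101 0000 0000 0101 1111 1111 1111 = 0xF5005FFF
Convert to decimal digit by digit (value = value*16 + digit):
  F -> 15
  15*16 + 5 = 245
  245*16 + 0 = 3920
  3920*16 + 0 = 62720
  62720*16 + 5 = 1003525
  1003525*16 + 15 (F) = 16056415
  16056415*16 + 15 (F) = 256902655
  256902655*16 + 15 (F) = 4110442495
Decimal = 4110442495

4110442495


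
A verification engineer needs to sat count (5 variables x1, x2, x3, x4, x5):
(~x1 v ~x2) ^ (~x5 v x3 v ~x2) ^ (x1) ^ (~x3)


CNF with 4 clauses over 5 vars (32 assignments).
An assignment satisfies CNF iff every clause has >=1 true literal.
Check each row (bits = x1,x2,x3,x4,x5; clause T/F shown):
  row 0 [00000]: clauses=TTFT -> 0
  row 1 [00001]: clauses=TTFT -> 0
  row 2 [00010]: clauses=TTFT -> 0
  row 3 [00011]: clauses=TTFT -> 0
  row 4 [00100]: clauses=TTFF -> 0
  row 5 [00101]: clauses=TTFF -> 0
  row 6 [00110]: clauses=TTFF -> 0
  row 7 [00111]: clauses=TTFF -> 0
  row 8 [01000]: clauses=TTFT -> 0
  row 9 [01001]: clauses=TFFT -> 0
  row 10 [01010]: clauses=TTFT -> 0
  row 11 [01011]: clauses=TFFT -> 0
  row 12 [01100]: clauses=TTFF -> 0
  row 13 [01101]: clauses=TTFF -> 0
  row 14 [01110]: clauses=TTFF -> 0
  row 15 [01111]: clauses=TTFF -> 0
  row 16 [10000]: clauses=TTTT -> 1
  row 17 [10001]: clauses=TTTT -> 1
  row 18 [10010]: clauses=TTTT -> 1
  row 19 [10011]: clauses=TTTT -> 1
  row 20 [10100]: clauses=TTTF -> 0
  row 21 [10101]: clauses=TTTF -> 0
  row 22 [10110]: clauses=TTTF -> 0
  row 23 [10111]: clauses=TTTF -> 0
  row 24 [11000]: clauses=FTTT -> 0
  row 25 [11001]: clauses=FFTT -> 0
  row 26 [11010]: clauses=FTTT -> 0
  row 27 [11011]: clauses=FFTT -> 0
  row 28 [11100]: clauses=FTTF -> 0
  row 29 [11101]: clauses=FTTF -> 0
  row 30 [11110]: clauses=FTTF -> 0
  row 31 [11111]: clauses=FTTF -> 0
Full result column, 8 rows per line (x1,x2 fixed per line; x3,x4,x5 runs 000..111 left to right):
  rows 0-7 [x1,x2=00]: 00000000  (ones: 0)
  rows 8-15 [x1,x2=01]: 00000000  (ones: 0)
  rows 16-23 [x1,x2=10]: 11110000  (ones: 4)
  rows 24-31 [x1,x2=11]: 00000000  (ones: 0)
Satisfying assignments = 0+0+4+0 = 4

4


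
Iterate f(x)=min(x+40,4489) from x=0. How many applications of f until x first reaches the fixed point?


Step 1: x=0, cap=4489, increment=40
Step 2: x grows by 40 each step until capped at 4489; fixed point is x=4489
Step 3: iterations = ceil(4489/40) = 113

113


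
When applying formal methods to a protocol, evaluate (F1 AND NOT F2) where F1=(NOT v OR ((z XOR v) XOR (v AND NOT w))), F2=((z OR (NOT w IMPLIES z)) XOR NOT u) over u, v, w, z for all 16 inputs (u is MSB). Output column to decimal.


F1 = (NOT v OR ((z XOR v) XOR (v AND NOT w)))
F2 = ((z OR (NOT w IMPLIES z)) XOR NOT u)
Counterexample to F1=>F2 is where F1=1 and F2=0.
Evaluate each row (bits = u,v,w,z, MSB first):
  row 0 [0000]: F1=1 F2=1 -> F1&~F2 -> 0
  row 1 [0001]: F1=1 F2=0 -> F1&~F2 -> 1
  row 2 [0010]: F1=1 F2=0 -> F1&~F2 -> 1
  row 3 [0011]: F1=1 F2=0 -> F1&~F2 -> 1
  row 4 [0100]: F1=0 F2=1 -> F1&~F2 -> 0
  row 5 [0101]: F1=1 F2=0 -> F1&~F2 -> 1
  row 6 [0110]: F1=1 F2=0 -> F1&~F2 -> 1
  row 7 [0111]: F1=0 F2=0 -> F1&~F2 -> 0
  row 8 [1000]: F1=1 F2=0 -> F1&~F2 -> 1
  row 9 [1001]: F1=1 F2=1 -> F1&~F2 -> 0
  row 10 [1010]: F1=1 F2=1 -> F1&~F2 -> 0
  row 11 [1011]: F1=1 F2=1 -> F1&~F2 -> 0
  row 12 [1100]: F1=0 F2=0 -> F1&~F2 -> 0
  row 13 [1101]: F1=1 F2=1 -> F1&~F2 -> 0
  row 14 [1110]: F1=1 F2=1 -> F1&~F2 -> 0
  row 15 [1111]: F1=0 F2=1 -> F1&~F2 -> 0
Full result column, 4 rows per line (u,v fixed per line; w,z runs 00..11 left to right):
  rows 0-3 [u,v=00]: 0111  = hex 7
  rows 4-7 [u,v=01]: 0110  = hex 6
  rows 8-11 [u,v=10]: 1000  = hex 8
  rows 12-15 [u,v=11]: 0000  = hex 0
Counterexample vector (row 0 .. row 15) = 0111011010000000
Output column grouped in 4s = 0111 0110 1000 0000 = 0x7680
Convert to decimal digit by digit (value = value*16 + digit):
  7 -> 7
  7*16 + 6 = 118
  118*16 + 8 = 1896
  1896*16 + 0 = 30336
Decimal = 30336

30336


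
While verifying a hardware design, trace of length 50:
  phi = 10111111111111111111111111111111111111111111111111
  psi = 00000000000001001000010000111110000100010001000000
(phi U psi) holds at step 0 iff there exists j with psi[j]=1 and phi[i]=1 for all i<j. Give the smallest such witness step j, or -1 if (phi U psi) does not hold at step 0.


(phi U psi) at 0: need smallest j with psi[j]=1 and phi[i]=1 for all i in [0,j).
Scan from step 0:
  step 0: phi=1, psi=0 -> continue
  step 1: phi=0 -> phi-prefix broken from here
  step 13: psi=1 but phi already failed -> not a witness
  step 16: psi=1 but phi already failed -> not a witness
  step 21: psi=1 but phi already failed -> not a witness
  step 26: psi=1 but phi already failed -> not a witness
  step 27: psi=1 but phi already failed -> not a witness
  step 28: psi=1 but phi already failed -> not a witness
  step 29: psi=1 but phi already failed -> not a witness
  step 30: psi=1 but phi already failed -> not a witness
  step 35: psi=1 but phi already failed -> not a witness
  step 39: psi=1 but phi already failed -> not a witness
  step 43: psi=1 but phi already failed -> not a witness
  end of trace: no witness -> -1
Witness step = -1

-1


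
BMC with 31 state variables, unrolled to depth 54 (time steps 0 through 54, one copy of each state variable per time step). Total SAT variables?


BMC unrolls to depth k, creating one copy of each state var for steps 0..k.
Step count = 54 + 1 = 55 (steps 0 through 54)
Vars per step = 31
Total = 31 * 55 = 1705

1705


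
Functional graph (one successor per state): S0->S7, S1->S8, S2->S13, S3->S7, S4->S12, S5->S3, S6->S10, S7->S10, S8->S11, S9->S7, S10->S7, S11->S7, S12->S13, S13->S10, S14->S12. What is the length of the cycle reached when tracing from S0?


Trace from S0 until a state repeats:
  S0 -> S7 -> S10 -> S7
S7 first seen at step 1, revisited at step 3.
Cycle length = 3 - 1 = 2

2


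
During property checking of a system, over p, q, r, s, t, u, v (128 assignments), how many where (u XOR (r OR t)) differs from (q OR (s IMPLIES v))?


F1 = (u XOR (r OR t))
F2 = (q OR (s IMPLIES v))
Evaluate both on each of 128 rows (bits = p,q,r,s,t,u,v):
  row 0 [0000000]: F1=0 F2=1 (differ) -> 1
  row 1 [0000001]: F1=0 F2=1 (differ) -> 1
  row 2 [0000010]: F1=1 F2=1 -> 0
  row 3 [0000011]: F1=1 F2=1 -> 0
  row 4 [0000100]: F1=1 F2=1 -> 0
  (every remaining row is evaluated the same way; all 128 results are listed next)
Full result column, 8 rows per line (p,q,r,s fixed per line; t,u,v runs 000..111 left to right):
  rows 0-7 [p,q,r,s=0000]: 11000011  (ones: 4)
  rows 8-15 [p,q,r,s=0001]: 01101001  (ones: 4)
  rows 16-23 [p,q,r,s=0010]: 00110011  (ones: 4)
  rows 24-31 [p,q,r,s=0011]: 10011001  (ones: 4)
  rows 32-39 [p,q,r,s=0100]: 11000011  (ones: 4)
  rows 40-47 [p,q,r,s=0101]: 11000011  (ones: 4)
  rows 48-55 [p,q,r,s=0110]: 00110011  (ones: 4)
  rows 56-63 [p,q,r,s=0111]: 00110011  (ones: 4)
  rows 64-71 [p,q,r,s=1000]: 11000011  (ones: 4)
  rows 72-79 [p,q,r,s=1001]: 01101001  (ones: 4)
  rows 80-87 [p,q,r,s=1010]: 00110011  (ones: 4)
  rows 88-95 [p,q,r,s=1011]: 10011001  (ones: 4)
  rows 96-103 [p,q,r,s=1100]: 11000011  (ones: 4)
  rows 104-111 [p,q,r,s=1101]: 11000011  (ones: 4)
  rows 112-119 [p,q,r,s=1110]: 00110011  (ones: 4)
  rows 120-127 [p,q,r,s=1111]: 00110011  (ones: 4)
Disagreements = 4+4+4+4+4+4+4+4+4+4+4+4+4+4+4+4 = 64

64


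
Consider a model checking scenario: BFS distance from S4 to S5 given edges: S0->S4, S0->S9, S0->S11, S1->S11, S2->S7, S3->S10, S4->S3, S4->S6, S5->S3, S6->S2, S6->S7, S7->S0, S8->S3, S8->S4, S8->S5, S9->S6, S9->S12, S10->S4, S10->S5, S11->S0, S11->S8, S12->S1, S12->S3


BFS layer-by-layer from S4:
  dist 0: {S4}
  dist 1: {S3, S6}
  dist 2: {S2, S7, S10}
  dist 3: {S0, S5}
  -> S5 reached at distance 3
Shortest path length = 3

3


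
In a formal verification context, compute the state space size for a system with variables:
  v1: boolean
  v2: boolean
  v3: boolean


State space = product of domain sizes of all variables.
Domain sizes:
  v1 (boolean): 2
  v2 (boolean): 2
  v3 (boolean): 2
Product = 2 * 2 * 2 = 8

8


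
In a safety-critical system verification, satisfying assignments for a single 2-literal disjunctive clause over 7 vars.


Step 1: Total=2^7=128
Step 2: Unsat when all 2 false: 2^5=32
Step 3: Sat=128-32=96

96


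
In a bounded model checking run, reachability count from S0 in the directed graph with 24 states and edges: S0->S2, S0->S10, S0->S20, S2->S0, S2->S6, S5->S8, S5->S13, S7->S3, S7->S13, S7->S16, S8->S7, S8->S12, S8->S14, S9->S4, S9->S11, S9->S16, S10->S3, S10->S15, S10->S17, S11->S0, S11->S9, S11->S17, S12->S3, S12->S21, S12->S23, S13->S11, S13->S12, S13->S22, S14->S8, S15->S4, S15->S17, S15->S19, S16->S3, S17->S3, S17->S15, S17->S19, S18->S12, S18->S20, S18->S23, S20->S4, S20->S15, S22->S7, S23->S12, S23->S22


BFS from S0:
  layer 0: {S0}
  layer 1: {S2, S10, S20}
  layer 2: {S3, S4, S6, S15, S17}
  layer 3: {S19}
Reachable set: {S0, S2, S3, S4, S6, S10, S15, S17, S19, S20}
Count = 10

10


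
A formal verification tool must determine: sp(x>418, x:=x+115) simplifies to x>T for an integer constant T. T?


Formula: sp(P, x:=E) = exists old_x. (x = E[old_x/x]) AND P[old_x/x] (old_x is the value of x before the assignment; eliminate old_x by solving x = E[old_x/x] for old_x)
Step 1: Precondition P: x>418, i.e. old_x > 418
Step 2: Assignment gives x = old_x + 115, so old_x = x - 115
Step 3: Substitute into P: x - 115 > 418
Step 4: Simplify: x > 418+115 = 533

533


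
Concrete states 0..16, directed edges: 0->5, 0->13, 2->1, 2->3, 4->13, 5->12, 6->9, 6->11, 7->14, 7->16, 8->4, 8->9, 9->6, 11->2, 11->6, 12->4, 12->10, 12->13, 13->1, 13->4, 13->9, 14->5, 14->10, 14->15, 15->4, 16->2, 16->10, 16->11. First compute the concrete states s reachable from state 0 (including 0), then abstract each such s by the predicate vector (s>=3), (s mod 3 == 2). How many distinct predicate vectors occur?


BFS from 0:
Concrete reachable: {0, 1, 2, 3, 4, 5, 6, 9, 10, 11, 12, 13}
Abstract via predicates (s>=3), (s mod 3 == 2):
  (0,0) <- {0, 1}
  (0,1) <- {2}
  (1,0) <- {3, 4, 6, 9, 10, 12, 13}
  (1,1) <- {5, 11}
Distinct abstract states = 4

4


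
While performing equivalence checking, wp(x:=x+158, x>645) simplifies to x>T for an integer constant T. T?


Formula: wp(x:=E, P) = P[E/x] (substitute E for x in postcondition)
Step 1: Postcondition: x>645
Step 2: Substitute x+158 for x: x+158>645
Step 3: Solve for x: x > 645-158 = 487

487


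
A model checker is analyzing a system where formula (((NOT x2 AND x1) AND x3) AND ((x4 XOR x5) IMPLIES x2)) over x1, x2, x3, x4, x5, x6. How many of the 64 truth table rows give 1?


Formula: (((NOT x2 AND x1) AND x3) AND ((x4 XOR x5) IMPLIES x2)) over 6 vars (64 rows)
Evaluate each row (x1, x2, x3, x4, x5, x6 as bits, MSB first):
  row 0 [000000]: (((NOT 0 AND 0) AND 0) AND ((0 XOR 0) IMPLIES 0)) -> 0
  row 1 [000001]: (((NOT 0 AND 0) AND 0) AND ((0 XOR 0) IMPLIES 0)) -> 0
  row 2 [000010]: (((NOT 0 AND 0) AND 0) AND ((0 XOR 1) IMPLIES 0)) -> 0
  row 3 [000011]: (((NOT 0 AND 0) AND 0) AND ((0 XOR 1) IMPLIES 0)) -> 0
  row 4 [000100]: (((NOT 0 AND 0) AND 0) AND ((1 XOR 0) IMPLIES 0)) -> 0
  (every remaining row is evaluated the same way; all 64 results are listed next)
Full result column, 8 rows per line (x1,x2,x3 fixed per line; x4,x5,x6 runs 000..111 left to right):
  rows 0-7 [x1,x2,x3=000]: 00000000  (ones: 0)
  rows 8-15 [x1,x2,x3=001]: 00000000  (ones: 0)
  rows 16-23 [x1,x2,x3=010]: 00000000  (ones: 0)
  rows 24-31 [x1,x2,x3=011]: 00000000  (ones: 0)
  rows 32-39 [x1,x2,x3=100]: 00000000  (ones: 0)
  rows 40-47 [x1,x2,x3=101]: 11000011  (ones: 4)
  rows 48-55 [x1,x2,x3=110]: 00000000  (ones: 0)
  rows 56-63 [x1,x2,x3=111]: 00000000  (ones: 0)
Count of 1-rows = 0+0+0+0+0+4+0+0 = 4

4


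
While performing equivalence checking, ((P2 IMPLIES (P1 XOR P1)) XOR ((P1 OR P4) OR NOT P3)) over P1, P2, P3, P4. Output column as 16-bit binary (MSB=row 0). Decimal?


Formula: ((P2 IMPLIES (P1 XOR P1)) XOR ((P1 OR P4) OR NOT P3)) over P1, P2, P3, P4 (16 rows)
Evaluate each row (bits = P1,P2,P3,P4, MSB first):
  row 0 [0000]: ((0 IMPLIES (0 XOR 0)) XOR ((0 OR 0) OR NOT 0)) -> 0
  row 1 [0001]: ((0 IMPLIES (0 XOR 0)) XOR ((0 OR 1) OR NOT 0)) -> 0
  row 2 [0010]: ((0 IMPLIES (0 XOR 0)) XOR ((0 OR 0) OR NOT 1)) -> 1
  row 3 [0011]: ((0 IMPLIES (0 XOR 0)) XOR ((0 OR 1) OR NOT 1)) -> 0
  row 4 [0100]: ((1 IMPLIES (0 XOR 0)) XOR ((0 OR 0) OR NOT 0)) -> 1
  row 5 [0101]: ((1 IMPLIES (0 XOR 0)) XOR ((0 OR 1) OR NOT 0)) -> 1
  row 6 [0110]: ((1 IMPLIES (0 XOR 0)) XOR ((0 OR 0) OR NOT 1)) -> 0
  row 7 [0111]: ((1 IMPLIES (0 XOR 0)) XOR ((0 OR 1) OR NOT 1)) -> 1
  row 8 [1000]: ((0 IMPLIES (1 XOR 1)) XOR ((1 OR 0) OR NOT 0)) -> 0
  row 9 [1001]: ((0 IMPLIES (1 XOR 1)) XOR ((1 OR 1) OR NOT 0)) -> 0
  row 10 [1010]: ((0 IMPLIES (1 XOR 1)) XOR ((1 OR 0) OR NOT 1)) -> 0
  row 11 [1011]: ((0 IMPLIES (1 XOR 1)) XOR ((1 OR 1) OR NOT 1)) -> 0
  row 12 [1100]: ((1 IMPLIES (1 XOR 1)) XOR ((1 OR 0) OR NOT 0)) -> 1
  row 13 [1101]: ((1 IMPLIES (1 XOR 1)) XOR ((1 OR 1) OR NOT 0)) -> 1
  row 14 [1110]: ((1 IMPLIES (1 XOR 1)) XOR ((1 OR 0) OR NOT 1)) -> 1
  row 15 [1111]: ((1 IMPLIES (1 XOR 1)) XOR ((1 OR 1) OR NOT 1)) -> 1
Full result column, 4 rows per line (P1,P2 fixed per line; P3,P4 runs 00..11 left to right):
  rows 0-3 [P1,P2=00]: 0010  = hex 2
  rows 4-7 [P1,P2=01]: 1101  = hex D
  rows 8-11 [P1,P2=10]: 0000  = hex 0
  rows 12-15 [P1,P2=11]: 1111  = hex F
Output column (row 0 .. row 15) = 0010110100001111
Output column grouped in 4s = 0010 1101 0000 1111 = 0x2D0F
Convert to decimal digit by digit (value = value*16 + digit):
  2 -> 2
  2*16 + 13 (D) = 45
  45*16 + 0 = 720
  720*16 + 15 (F) = 11535
Decimal = 11535

11535


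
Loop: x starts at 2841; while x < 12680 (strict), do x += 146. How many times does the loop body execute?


Step 1: x goes from 2841 toward 12680 by 146; the body runs while x<12680, so iterations = ceil((bound-start)/step)
Step 2: Distance=9839
Step 3: ceil(9839/146)=68

68


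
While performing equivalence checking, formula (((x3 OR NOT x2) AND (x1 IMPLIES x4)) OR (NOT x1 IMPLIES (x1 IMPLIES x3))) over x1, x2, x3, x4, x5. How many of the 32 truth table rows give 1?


Formula: (((x3 OR NOT x2) AND (x1 IMPLIES x4)) OR (NOT x1 IMPLIES (x1 IMPLIES x3))) over 5 vars (32 rows)
Evaluate each row (x1, x2, x3, x4, x5 as bits, MSB first):
  row 0 [00000]: (((0 OR NOT 0) AND (0 IMPLIES 0)) OR (NOT 0 IMPLIES (0 IMPLIES 0))) -> 1
  row 1 [00001]: (((0 OR NOT 0) AND (0 IMPLIES 0)) OR (NOT 0 IMPLIES (0 IMPLIES 0))) -> 1
  row 2 [00010]: (((0 OR NOT 0) AND (0 IMPLIES 1)) OR (NOT 0 IMPLIES (0 IMPLIES 0))) -> 1
  row 3 [00011]: (((0 OR NOT 0) AND (0 IMPLIES 1)) OR (NOT 0 IMPLIES (0 IMPLIES 0))) -> 1
  row 4 [00100]: (((1 OR NOT 0) AND (0 IMPLIES 0)) OR (NOT 0 IMPLIES (0 IMPLIES 1))) -> 1
  row 5 [00101]: (((1 OR NOT 0) AND (0 IMPLIES 0)) OR (NOT 0 IMPLIES (0 IMPLIES 1))) -> 1
  row 6 [00110]: (((1 OR NOT 0) AND (0 IMPLIES 1)) OR (NOT 0 IMPLIES (0 IMPLIES 1))) -> 1
  row 7 [00111]: (((1 OR NOT 0) AND (0 IMPLIES 1)) OR (NOT 0 IMPLIES (0 IMPLIES 1))) -> 1
  row 8 [01000]: (((0 OR NOT 1) AND (0 IMPLIES 0)) OR (NOT 0 IMPLIES (0 IMPLIES 0))) -> 1
  row 9 [01001]: (((0 OR NOT 1) AND (0 IMPLIES 0)) OR (NOT 0 IMPLIES (0 IMPLIES 0))) -> 1
  row 10 [01010]: (((0 OR NOT 1) AND (0 IMPLIES 1)) OR (NOT 0 IMPLIES (0 IMPLIES 0))) -> 1
  row 11 [01011]: (((0 OR NOT 1) AND (0 IMPLIES 1)) OR (NOT 0 IMPLIES (0 IMPLIES 0))) -> 1
  row 12 [01100]: (((1 OR NOT 1) AND (0 IMPLIES 0)) OR (NOT 0 IMPLIES (0 IMPLIES 1))) -> 1
  row 13 [01101]: (((1 OR NOT 1) AND (0 IMPLIES 0)) OR (NOT 0 IMPLIES (0 IMPLIES 1))) -> 1
  row 14 [01110]: (((1 OR NOT 1) AND (0 IMPLIES 1)) OR (NOT 0 IMPLIES (0 IMPLIES 1))) -> 1
  row 15 [01111]: (((1 OR NOT 1) AND (0 IMPLIES 1)) OR (NOT 0 IMPLIES (0 IMPLIES 1))) -> 1
  row 16 [10000]: (((0 OR NOT 0) AND (1 IMPLIES 0)) OR (NOT 1 IMPLIES (1 IMPLIES 0))) -> 1
  row 17 [10001]: (((0 OR NOT 0) AND (1 IMPLIES 0)) OR (NOT 1 IMPLIES (1 IMPLIES 0))) -> 1
  row 18 [10010]: (((0 OR NOT 0) AND (1 IMPLIES 1)) OR (NOT 1 IMPLIES (1 IMPLIES 0))) -> 1
  row 19 [10011]: (((0 OR NOT 0) AND (1 IMPLIES 1)) OR (NOT 1 IMPLIES (1 IMPLIES 0))) -> 1
  row 20 [10100]: (((1 OR NOT 0) AND (1 IMPLIES 0)) OR (NOT 1 IMPLIES (1 IMPLIES 1))) -> 1
  row 21 [10101]: (((1 OR NOT 0) AND (1 IMPLIES 0)) OR (NOT 1 IMPLIES (1 IMPLIES 1))) -> 1
  row 22 [10110]: (((1 OR NOT 0) AND (1 IMPLIES 1)) OR (NOT 1 IMPLIES (1 IMPLIES 1))) -> 1
  row 23 [10111]: (((1 OR NOT 0) AND (1 IMPLIES 1)) OR (NOT 1 IMPLIES (1 IMPLIES 1))) -> 1
  row 24 [11000]: (((0 OR NOT 1) AND (1 IMPLIES 0)) OR (NOT 1 IMPLIES (1 IMPLIES 0))) -> 1
  row 25 [11001]: (((0 OR NOT 1) AND (1 IMPLIES 0)) OR (NOT 1 IMPLIES (1 IMPLIES 0))) -> 1
  row 26 [11010]: (((0 OR NOT 1) AND (1 IMPLIES 1)) OR (NOT 1 IMPLIES (1 IMPLIES 0))) -> 1
  row 27 [11011]: (((0 OR NOT 1) AND (1 IMPLIES 1)) OR (NOT 1 IMPLIES (1 IMPLIES 0))) -> 1
  row 28 [11100]: (((1 OR NOT 1) AND (1 IMPLIES 0)) OR (NOT 1 IMPLIES (1 IMPLIES 1))) -> 1
  row 29 [11101]: (((1 OR NOT 1) AND (1 IMPLIES 0)) OR (NOT 1 IMPLIES (1 IMPLIES 1))) -> 1
  row 30 [11110]: (((1 OR NOT 1) AND (1 IMPLIES 1)) OR (NOT 1 IMPLIES (1 IMPLIES 1))) -> 1
  row 31 [11111]: (((1 OR NOT 1) AND (1 IMPLIES 1)) OR (NOT 1 IMPLIES (1 IMPLIES 1))) -> 1
Full result column, 8 rows per line (x1,x2 fixed per line; x3,x4,x5 runs 000..111 left to right):
  rows 0-7 [x1,x2=00]: 11111111  (ones: 8)
  rows 8-15 [x1,x2=01]: 11111111  (ones: 8)
  rows 16-23 [x1,x2=10]: 11111111  (ones: 8)
  rows 24-31 [x1,x2=11]: 11111111  (ones: 8)
Count of 1-rows = 8+8+8+8 = 32

32


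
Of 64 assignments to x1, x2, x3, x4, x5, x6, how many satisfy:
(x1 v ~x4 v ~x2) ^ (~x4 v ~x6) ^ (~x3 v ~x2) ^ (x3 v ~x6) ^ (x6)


CNF with 5 clauses over 6 vars (64 assignments).
An assignment satisfies CNF iff every clause has >=1 true literal.
Check each row (bits = x1,x2,x3,x4,x5,x6; clause T/F shown):
  row 0 [000000]: clauses=TTTTF -> 0
  row 1 [000001]: clauses=TTTFT -> 0
  row 2 [000010]: clauses=TTTTF -> 0
  row 3 [000011]: clauses=TTTFT -> 0
  row 4 [000100]: clauses=TTTTF -> 0
  (every remaining row is evaluated the same way; all 64 results are listed next)
Full result column, 8 rows per line (x1,x2,x3 fixed per line; x4,x5,x6 runs 000..111 left to right):
  rows 0-7 [x1,x2,x3=000]: 00000000  (ones: 0)
  rows 8-15 [x1,x2,x3=001]: 01010000  (ones: 2)
  rows 16-23 [x1,x2,x3=010]: 00000000  (ones: 0)
  rows 24-31 [x1,x2,x3=011]: 00000000  (ones: 0)
  rows 32-39 [x1,x2,x3=100]: 00000000  (ones: 0)
  rows 40-47 [x1,x2,x3=101]: 01010000  (ones: 2)
  rows 48-55 [x1,x2,x3=110]: 00000000  (ones: 0)
  rows 56-63 [x1,x2,x3=111]: 00000000  (ones: 0)
Satisfying assignments = 0+2+0+0+0+2+0+0 = 4

4


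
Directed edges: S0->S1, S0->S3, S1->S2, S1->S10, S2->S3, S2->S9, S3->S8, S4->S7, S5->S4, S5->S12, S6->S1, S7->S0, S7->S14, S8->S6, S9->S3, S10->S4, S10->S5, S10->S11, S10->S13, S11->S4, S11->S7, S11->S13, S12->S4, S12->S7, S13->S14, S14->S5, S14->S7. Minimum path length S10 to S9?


BFS layer-by-layer from S10:
  dist 0: {S10}
  dist 1: {S4, S5, S11, S13}
  dist 2: {S7, S12, S14}
  dist 3: {S0}
  dist 4: {S1, S3}
  dist 5: {S2, S8}
  dist 6: {S6, S9}
  -> S9 reached at distance 6
Shortest path length = 6

6


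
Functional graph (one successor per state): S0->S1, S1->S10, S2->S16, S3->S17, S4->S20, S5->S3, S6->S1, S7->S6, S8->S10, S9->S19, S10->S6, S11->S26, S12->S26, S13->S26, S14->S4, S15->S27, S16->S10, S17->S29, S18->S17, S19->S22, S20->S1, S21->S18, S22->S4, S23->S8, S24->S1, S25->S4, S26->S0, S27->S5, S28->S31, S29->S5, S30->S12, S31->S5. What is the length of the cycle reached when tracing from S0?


Trace from S0 until a state repeats:
  S0 -> S1 -> S10 -> S6 -> S1
S1 first seen at step 1, revisited at step 4.
Cycle length = 4 - 1 = 3

3


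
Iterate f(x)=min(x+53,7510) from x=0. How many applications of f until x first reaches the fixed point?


Step 1: x=0, cap=7510, increment=53
Step 2: x grows by 53 each step until capped at 7510; fixed point is x=7510
Step 3: iterations = ceil(7510/53) = 142

142


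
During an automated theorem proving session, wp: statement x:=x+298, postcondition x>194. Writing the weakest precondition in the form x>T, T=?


Formula: wp(x:=E, P) = P[E/x] (substitute E for x in postcondition)
Step 1: Postcondition: x>194
Step 2: Substitute x+298 for x: x+298>194
Step 3: Solve for x: x > 194-298 = -104

-104


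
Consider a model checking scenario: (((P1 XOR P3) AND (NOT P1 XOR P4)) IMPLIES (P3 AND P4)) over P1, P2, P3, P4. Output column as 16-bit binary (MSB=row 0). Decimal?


Formula: (((P1 XOR P3) AND (NOT P1 XOR P4)) IMPLIES (P3 AND P4)) over P1, P2, P3, P4 (16 rows)
Evaluate each row (bits = P1,P2,P3,P4, MSB first):
  row 0 [0000]: (((0 XOR 0) AND (NOT 0 XOR 0)) IMPLIES (0 AND 0)) -> 1
  row 1 [0001]: (((0 XOR 0) AND (NOT 0 XOR 1)) IMPLIES (0 AND 1)) -> 1
  row 2 [0010]: (((0 XOR 1) AND (NOT 0 XOR 0)) IMPLIES (1 AND 0)) -> 0
  row 3 [0011]: (((0 XOR 1) AND (NOT 0 XOR 1)) IMPLIES (1 AND 1)) -> 1
  row 4 [0100]: (((0 XOR 0) AND (NOT 0 XOR 0)) IMPLIES (0 AND 0)) -> 1
  row 5 [0101]: (((0 XOR 0) AND (NOT 0 XOR 1)) IMPLIES (0 AND 1)) -> 1
  row 6 [0110]: (((0 XOR 1) AND (NOT 0 XOR 0)) IMPLIES (1 AND 0)) -> 0
  row 7 [0111]: (((0 XOR 1) AND (NOT 0 XOR 1)) IMPLIES (1 AND 1)) -> 1
  row 8 [1000]: (((1 XOR 0) AND (NOT 1 XOR 0)) IMPLIES (0 AND 0)) -> 1
  row 9 [1001]: (((1 XOR 0) AND (NOT 1 XOR 1)) IMPLIES (0 AND 1)) -> 0
  row 10 [1010]: (((1 XOR 1) AND (NOT 1 XOR 0)) IMPLIES (1 AND 0)) -> 1
  row 11 [1011]: (((1 XOR 1) AND (NOT 1 XOR 1)) IMPLIES (1 AND 1)) -> 1
  row 12 [1100]: (((1 XOR 0) AND (NOT 1 XOR 0)) IMPLIES (0 AND 0)) -> 1
  row 13 [1101]: (((1 XOR 0) AND (NOT 1 XOR 1)) IMPLIES (0 AND 1)) -> 0
  row 14 [1110]: (((1 XOR 1) AND (NOT 1 XOR 0)) IMPLIES (1 AND 0)) -> 1
  row 15 [1111]: (((1 XOR 1) AND (NOT 1 XOR 1)) IMPLIES (1 AND 1)) -> 1
Full result column, 4 rows per line (P1,P2 fixed per line; P3,P4 runs 00..11 left to right):
  rows 0-3 [P1,P2=00]: 1101  = hex D
  rows 4-7 [P1,P2=01]: 1101  = hex D
  rows 8-11 [P1,P2=10]: 1011  = hex B
  rows 12-15 [P1,P2=11]: 1011  = hex B
Output column (row 0 .. row 15) = 1101110110111011
Output column grouped in 4s = 1101 1101 1011 1011 = 0xDDBB
Convert to decimal digit by digit (value = value*16 + digit):
  D -> 13
  13*16 + 13 (D) = 221
  221*16 + 11 (B) = 3547
  3547*16 + 11 (B) = 56763
Decimal = 56763

56763


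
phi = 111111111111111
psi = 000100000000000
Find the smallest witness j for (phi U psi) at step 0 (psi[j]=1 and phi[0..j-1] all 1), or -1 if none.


(phi U psi) at 0: need smallest j with psi[j]=1 and phi[i]=1 for all i in [0,j).
Scan from step 0:
  step 0: phi=1, psi=0 -> continue
  step 1: phi=1, psi=0 -> continue
  step 2: phi=1, psi=0 -> continue
  step 3: psi=1 and phi held for [0,3) -> witness found
Witness step = 3

3


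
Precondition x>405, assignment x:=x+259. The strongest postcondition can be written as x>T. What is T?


Formula: sp(P, x:=E) = exists old_x. (x = E[old_x/x]) AND P[old_x/x] (old_x is the value of x before the assignment; eliminate old_x by solving x = E[old_x/x] for old_x)
Step 1: Precondition P: x>405, i.e. old_x > 405
Step 2: Assignment gives x = old_x + 259, so old_x = x - 259
Step 3: Substitute into P: x - 259 > 405
Step 4: Simplify: x > 405+259 = 664

664


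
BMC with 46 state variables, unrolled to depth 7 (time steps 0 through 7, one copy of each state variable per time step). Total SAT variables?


BMC unrolls to depth k, creating one copy of each state var for steps 0..k.
Step count = 7 + 1 = 8 (steps 0 through 7)
Vars per step = 46
Total = 46 * 8 = 368

368


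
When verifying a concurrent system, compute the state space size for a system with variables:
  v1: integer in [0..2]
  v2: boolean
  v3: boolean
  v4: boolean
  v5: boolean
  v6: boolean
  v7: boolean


State space = product of domain sizes of all variables.
Domain sizes:
  v1 (integer in [0..2]): 3
  v2 (boolean): 2
  v3 (boolean): 2
  v4 (boolean): 2
  v5 (boolean): 2
  v6 (boolean): 2
  v7 (boolean): 2
Product = 3 * 2 * 2 * 2 * 2 * 2 * 2 = 192

192


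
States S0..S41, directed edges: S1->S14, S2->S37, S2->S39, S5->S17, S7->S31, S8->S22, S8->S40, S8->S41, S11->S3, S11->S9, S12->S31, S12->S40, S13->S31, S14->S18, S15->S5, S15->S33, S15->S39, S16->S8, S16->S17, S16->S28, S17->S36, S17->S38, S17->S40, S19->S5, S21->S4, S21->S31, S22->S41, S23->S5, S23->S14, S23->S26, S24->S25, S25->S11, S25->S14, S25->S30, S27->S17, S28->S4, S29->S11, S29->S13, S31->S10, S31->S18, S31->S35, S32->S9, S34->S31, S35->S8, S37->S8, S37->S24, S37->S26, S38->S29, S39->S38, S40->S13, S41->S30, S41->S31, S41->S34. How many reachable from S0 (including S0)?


BFS from S0:
  layer 0: {S0}
Reachable set: {S0}
Count = 1

1


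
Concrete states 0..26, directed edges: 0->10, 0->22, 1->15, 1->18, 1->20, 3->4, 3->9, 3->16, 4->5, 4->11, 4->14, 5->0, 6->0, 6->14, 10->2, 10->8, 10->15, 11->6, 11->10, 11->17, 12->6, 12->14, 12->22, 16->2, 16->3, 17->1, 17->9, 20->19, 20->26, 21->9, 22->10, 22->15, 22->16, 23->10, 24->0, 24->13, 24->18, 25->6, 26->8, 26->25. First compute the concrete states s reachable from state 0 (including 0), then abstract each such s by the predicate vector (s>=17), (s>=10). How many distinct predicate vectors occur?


BFS from 0:
Concrete reachable: {0, 1, 2, 3, 4, 5, 6, 8, 9, 10, 11, 14, 15, 16, 17, 18, 19, 20, 22, 25, 26}
Abstract via predicates (s>=17), (s>=10):
  (0,0) <- {0, 1, 2, 3, 4, 5, 6, 8, 9}
  (0,1) <- {10, 11, 14, 15, 16}
  (1,1) <- {17, 18, 19, 20, 22, 25, 26}
Distinct abstract states = 3

3


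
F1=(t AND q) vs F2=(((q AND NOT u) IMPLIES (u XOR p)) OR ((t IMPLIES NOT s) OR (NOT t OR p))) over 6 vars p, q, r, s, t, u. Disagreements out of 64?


F1 = (t AND q)
F2 = (((q AND NOT u) IMPLIES (u XOR p)) OR ((t IMPLIES NOT s) OR (NOT t OR p)))
Evaluate both on each of 64 rows (bits = p,q,r,s,t,u):
  row 0 [000000]: F1=0 F2=1 (differ) -> 1
  row 1 [000001]: F1=0 F2=1 (differ) -> 1
  row 2 [000010]: F1=0 F2=1 (differ) -> 1
  row 3 [000011]: F1=0 F2=1 (differ) -> 1
  row 4 [000100]: F1=0 F2=1 (differ) -> 1
  (every remaining row is evaluated the same way; all 64 results are listed next)
Full result column, 8 rows per line (p,q,r fixed per line; s,t,u runs 000..111 left to right):
  rows 0-7 [p,q,r=000]: 11111111  (ones: 8)
  rows 8-15 [p,q,r=001]: 11111111  (ones: 8)
  rows 16-23 [p,q,r=010]: 11001110  (ones: 5)
  rows 24-31 [p,q,r=011]: 11001110  (ones: 5)
  rows 32-39 [p,q,r=100]: 11111111  (ones: 8)
  rows 40-47 [p,q,r=101]: 11111111  (ones: 8)
  rows 48-55 [p,q,r=110]: 11001100  (ones: 4)
  rows 56-63 [p,q,r=111]: 11001100  (ones: 4)
Disagreements = 8+8+5+5+8+8+4+4 = 50

50


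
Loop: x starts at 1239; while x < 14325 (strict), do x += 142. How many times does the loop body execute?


Step 1: x goes from 1239 toward 14325 by 142; the body runs while x<14325, so iterations = ceil((bound-start)/step)
Step 2: Distance=13086
Step 3: ceil(13086/142)=93

93


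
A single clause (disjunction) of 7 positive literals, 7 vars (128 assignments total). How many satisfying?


Step 1: Total=2^7=128
Step 2: Unsat when all 7 false: 2^0=1
Step 3: Sat=128-1=127

127


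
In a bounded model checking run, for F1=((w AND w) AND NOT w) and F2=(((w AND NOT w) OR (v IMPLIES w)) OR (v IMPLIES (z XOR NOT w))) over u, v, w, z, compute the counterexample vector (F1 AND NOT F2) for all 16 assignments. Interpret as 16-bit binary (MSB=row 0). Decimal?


F1 = ((w AND w) AND NOT w)
F2 = (((w AND NOT w) OR (v IMPLIES w)) OR (v IMPLIES (z XOR NOT w)))
Counterexample to F1=>F2 is where F1=1 and F2=0.
Evaluate each row (bits = u,v,w,z, MSB first):
  row 0 [0000]: F1=0 F2=1 -> F1&~F2 -> 0
  row 1 [0001]: F1=0 F2=1 -> F1&~F2 -> 0
  row 2 [0010]: F1=0 F2=1 -> F1&~F2 -> 0
  row 3 [0011]: F1=0 F2=1 -> F1&~F2 -> 0
  row 4 [0100]: F1=0 F2=1 -> F1&~F2 -> 0
  row 5 [0101]: F1=0 F2=0 -> F1&~F2 -> 0
  row 6 [0110]: F1=0 F2=1 -> F1&~F2 -> 0
  row 7 [0111]: F1=0 F2=1 -> F1&~F2 -> 0
  row 8 [1000]: F1=0 F2=1 -> F1&~F2 -> 0
  row 9 [1001]: F1=0 F2=1 -> F1&~F2 -> 0
  row 10 [1010]: F1=0 F2=1 -> F1&~F2 -> 0
  row 11 [1011]: F1=0 F2=1 -> F1&~F2 -> 0
  row 12 [1100]: F1=0 F2=1 -> F1&~F2 -> 0
  row 13 [1101]: F1=0 F2=0 -> F1&~F2 -> 0
  row 14 [1110]: F1=0 F2=1 -> F1&~F2 -> 0
  row 15 [1111]: F1=0 F2=1 -> F1&~F2 -> 0
Full result column, 4 rows per line (u,v fixed per line; w,z runs 00..11 left to right):
  rows 0-3 [u,v=00]: 0000  = hex 0
  rows 4-7 [u,v=01]: 0000  = hex 0
  rows 8-11 [u,v=10]: 0000  = hex 0
  rows 12-15 [u,v=11]: 0000  = hex 0
Counterexample vector (row 0 .. row 15) = 0000000000000000
Output column grouped in 4s = 0000 0000 0000 0000 = 0x0000
Convert to decimal digit by digit (value = value*16 + digit):
  0 -> 0
  0*16 + 0 = 0
  0*16 + 0 = 0
  0*16 + 0 = 0
Decimal = 0

0


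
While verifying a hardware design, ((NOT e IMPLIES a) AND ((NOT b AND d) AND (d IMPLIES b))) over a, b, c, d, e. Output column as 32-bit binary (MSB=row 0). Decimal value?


Formula: ((NOT e IMPLIES a) AND ((NOT b AND d) AND (d IMPLIES b))) over a, b, c, d, e (32 rows)
Evaluate each row (bits = a,b,c,d,e, MSB first):
  row 0 [00000]: ((NOT 0 IMPLIES 0) AND ((NOT 0 AND 0) AND (0 IMPLIES 0))) -> 0
  row 1 [00001]: ((NOT 1 IMPLIES 0) AND ((NOT 0 AND 0) AND (0 IMPLIES 0))) -> 0
  row 2 [00010]: ((NOT 0 IMPLIES 0) AND ((NOT 0 AND 1) AND (1 IMPLIES 0))) -> 0
  row 3 [00011]: ((NOT 1 IMPLIES 0) AND ((NOT 0 AND 1) AND (1 IMPLIES 0))) -> 0
  row 4 [00100]: ((NOT 0 IMPLIES 0) AND ((NOT 0 AND 0) AND (0 IMPLIES 0))) -> 0
  row 5 [00101]: ((NOT 1 IMPLIES 0) AND ((NOT 0 AND 0) AND (0 IMPLIES 0))) -> 0
  row 6 [00110]: ((NOT 0 IMPLIES 0) AND ((NOT 0 AND 1) AND (1 IMPLIES 0))) -> 0
  row 7 [00111]: ((NOT 1 IMPLIES 0) AND ((NOT 0 AND 1) AND (1 IMPLIES 0))) -> 0
  row 8 [01000]: ((NOT 0 IMPLIES 0) AND ((NOT 1 AND 0) AND (0 IMPLIES 1))) -> 0
  row 9 [01001]: ((NOT 1 IMPLIES 0) AND ((NOT 1 AND 0) AND (0 IMPLIES 1))) -> 0
  row 10 [01010]: ((NOT 0 IMPLIES 0) AND ((NOT 1 AND 1) AND (1 IMPLIES 1))) -> 0
  row 11 [01011]: ((NOT 1 IMPLIES 0) AND ((NOT 1 AND 1) AND (1 IMPLIES 1))) -> 0
  row 12 [01100]: ((NOT 0 IMPLIES 0) AND ((NOT 1 AND 0) AND (0 IMPLIES 1))) -> 0
  row 13 [01101]: ((NOT 1 IMPLIES 0) AND ((NOT 1 AND 0) AND (0 IMPLIES 1))) -> 0
  row 14 [01110]: ((NOT 0 IMPLIES 0) AND ((NOT 1 AND 1) AND (1 IMPLIES 1))) -> 0
  row 15 [01111]: ((NOT 1 IMPLIES 0) AND ((NOT 1 AND 1) AND (1 IMPLIES 1))) -> 0
  row 16 [10000]: ((NOT 0 IMPLIES 1) AND ((NOT 0 AND 0) AND (0 IMPLIES 0))) -> 0
  row 17 [10001]: ((NOT 1 IMPLIES 1) AND ((NOT 0 AND 0) AND (0 IMPLIES 0))) -> 0
  row 18 [10010]: ((NOT 0 IMPLIES 1) AND ((NOT 0 AND 1) AND (1 IMPLIES 0))) -> 0
  row 19 [10011]: ((NOT 1 IMPLIES 1) AND ((NOT 0 AND 1) AND (1 IMPLIES 0))) -> 0
  row 20 [10100]: ((NOT 0 IMPLIES 1) AND ((NOT 0 AND 0) AND (0 IMPLIES 0))) -> 0
  row 21 [10101]: ((NOT 1 IMPLIES 1) AND ((NOT 0 AND 0) AND (0 IMPLIES 0))) -> 0
  row 22 [10110]: ((NOT 0 IMPLIES 1) AND ((NOT 0 AND 1) AND (1 IMPLIES 0))) -> 0
  row 23 [10111]: ((NOT 1 IMPLIES 1) AND ((NOT 0 AND 1) AND (1 IMPLIES 0))) -> 0
  row 24 [11000]: ((NOT 0 IMPLIES 1) AND ((NOT 1 AND 0) AND (0 IMPLIES 1))) -> 0
  row 25 [11001]: ((NOT 1 IMPLIES 1) AND ((NOT 1 AND 0) AND (0 IMPLIES 1))) -> 0
  row 26 [11010]: ((NOT 0 IMPLIES 1) AND ((NOT 1 AND 1) AND (1 IMPLIES 1))) -> 0
  row 27 [11011]: ((NOT 1 IMPLIES 1) AND ((NOT 1 AND 1) AND (1 IMPLIES 1))) -> 0
  row 28 [11100]: ((NOT 0 IMPLIES 1) AND ((NOT 1 AND 0) AND (0 IMPLIES 1))) -> 0
  row 29 [11101]: ((NOT 1 IMPLIES 1) AND ((NOT 1 AND 0) AND (0 IMPLIES 1))) -> 0
  row 30 [11110]: ((NOT 0 IMPLIES 1) AND ((NOT 1 AND 1) AND (1 IMPLIES 1))) -> 0
  row 31 [11111]: ((NOT 1 IMPLIES 1) AND ((NOT 1 AND 1) AND (1 IMPLIES 1))) -> 0
Full result column, 4 rows per line (a,b,c fixed per line; d,e runs 00..11 left to right):
  rows 0-3 [a,b,c=000]: 0000  = hex 0
  rows 4-7 [a,b,c=001]: 0000  = hex 0
  rows 8-11 [a,b,c=010]: 0000  = hex 0
  rows 12-15 [a,b,c=011]: 0000  = hex 0
  rows 16-19 [a,b,c=100]: 0000  = hex 0
  rows 20-23 [a,b,c=101]: 0000  = hex 0
  rows 24-27 [a,b,c=110]: 0000  = hex 0
  rows 28-31 [a,b,c=111]: 0000  = hex 0
Output column (row 0 .. row 31) = 00000000000000000000000000000000
Output column grouped in 4s = 0000 0000 0000 0000 0000 0000 0000 0000 = 0x00000000
Convert to decimal digit by digit (value = value*16 + digit):
  0 -> 0
  0*16 + 0 = 0
  0*16 + 0 = 0
  0*16 + 0 = 0
  0*16 + 0 = 0
  0*16 + 0 = 0
  0*16 + 0 = 0
  0*16 + 0 = 0
Decimal = 0

0
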